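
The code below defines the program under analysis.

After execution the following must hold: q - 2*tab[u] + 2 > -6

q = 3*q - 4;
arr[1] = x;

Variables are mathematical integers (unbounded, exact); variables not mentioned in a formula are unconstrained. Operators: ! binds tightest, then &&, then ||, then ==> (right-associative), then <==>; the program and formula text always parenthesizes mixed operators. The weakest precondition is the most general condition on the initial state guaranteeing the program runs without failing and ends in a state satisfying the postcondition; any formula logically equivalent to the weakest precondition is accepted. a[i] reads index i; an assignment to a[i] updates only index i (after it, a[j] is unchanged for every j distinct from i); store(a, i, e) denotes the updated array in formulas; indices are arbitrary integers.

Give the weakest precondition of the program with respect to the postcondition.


Working backward. After the program, the postcondition q - 2*tab[u] + 2 > -6 must hold; in canonical form it is q > 2*tab[u] - 8.
Before arr[1] := x: q > 2*tab[u] - 8
Before q := 3*q - 4: 3*q > 2*tab[u] - 4
Answer: WP = 3*q > 2*tab[u] - 4


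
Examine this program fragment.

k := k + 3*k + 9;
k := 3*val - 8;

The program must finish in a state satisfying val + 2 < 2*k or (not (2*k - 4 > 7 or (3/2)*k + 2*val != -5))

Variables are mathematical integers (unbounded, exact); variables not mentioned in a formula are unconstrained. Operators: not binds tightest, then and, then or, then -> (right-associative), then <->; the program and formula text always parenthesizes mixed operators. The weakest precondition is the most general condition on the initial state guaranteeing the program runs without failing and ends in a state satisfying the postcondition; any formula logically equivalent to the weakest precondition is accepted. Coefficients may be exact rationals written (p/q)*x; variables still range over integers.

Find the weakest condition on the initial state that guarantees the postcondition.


Working backward. After the program, the postcondition val + 2 < 2*k or (not (2*k - 4 > 7 or (3/2)*k + 2*val != -5)) must hold; in canonical form it is val < 2*k - 2 or (not (2*k > 11 or (3/2)*k + 2*val != -5)).
Before k := 3*val - 8: 5*val > 18 or (not (6*val > 27 or (13/2)*val != 7))
Before k := k + 3*k + 9: 5*val > 18 or (not (6*val > 27 or (13/2)*val != 7))
Answer: WP = 5*val > 18 or (not (6*val > 27 or (13/2)*val != 7))


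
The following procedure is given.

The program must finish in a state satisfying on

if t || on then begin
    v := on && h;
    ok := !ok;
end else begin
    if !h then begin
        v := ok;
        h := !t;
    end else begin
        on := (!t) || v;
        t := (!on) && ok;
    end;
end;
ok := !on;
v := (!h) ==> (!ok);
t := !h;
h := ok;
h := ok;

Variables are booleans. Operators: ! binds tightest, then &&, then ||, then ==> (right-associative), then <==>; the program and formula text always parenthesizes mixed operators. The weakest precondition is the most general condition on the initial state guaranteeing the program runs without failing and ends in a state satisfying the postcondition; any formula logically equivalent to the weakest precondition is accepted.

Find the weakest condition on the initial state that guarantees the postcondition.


Working backward. After the program, on must hold.
Before h := ok: on
Before h := ok: on
Before t := !h: on
Before v := (!h) ==> (!ok): on
Before ok := !on: on
Then branch requires on; else branch requires ((!h) ==> on) && (h ==> ((!t) || v)).
Before the if: ((t || on) ==> on) && ((!(t || on)) ==> (((!h) ==> on) && (h ==> ((!t) || v))))
Answer: WP = ((t || on) ==> on) && ((!(t || on)) ==> (((!h) ==> on) && (h ==> ((!t) || v))))


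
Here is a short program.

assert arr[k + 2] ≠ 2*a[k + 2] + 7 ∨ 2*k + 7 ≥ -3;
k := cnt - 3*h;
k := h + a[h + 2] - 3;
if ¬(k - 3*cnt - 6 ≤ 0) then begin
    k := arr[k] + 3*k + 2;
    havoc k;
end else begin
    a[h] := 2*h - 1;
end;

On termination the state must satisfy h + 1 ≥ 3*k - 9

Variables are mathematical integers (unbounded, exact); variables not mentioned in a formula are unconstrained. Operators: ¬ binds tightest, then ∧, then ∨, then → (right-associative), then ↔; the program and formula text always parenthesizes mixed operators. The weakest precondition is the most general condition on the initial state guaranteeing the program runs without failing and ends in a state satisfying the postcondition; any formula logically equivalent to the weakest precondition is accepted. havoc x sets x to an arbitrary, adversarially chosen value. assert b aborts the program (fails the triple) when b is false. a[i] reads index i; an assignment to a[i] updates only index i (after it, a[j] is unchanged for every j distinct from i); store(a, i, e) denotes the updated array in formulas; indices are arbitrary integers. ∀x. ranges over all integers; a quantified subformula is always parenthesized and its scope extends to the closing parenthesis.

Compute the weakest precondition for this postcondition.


Working backward. After the program, the postcondition h + 1 ≥ 3*k - 9 must hold; in canonical form it is h ≥ 3*k - 10.
Then branch requires ∀k_1. h ≥ 3*k_1 - 10; else branch requires h ≥ 3*k - 10.
Before the if: ((¬(k ≤ 3*cnt + 6)) → (∀k_1. h ≥ 3*k_1 - 10)) ∧ (k ≤ 3*cnt + 6 → h ≥ 3*k - 10)
Before k := h + a[h + 2] - 3: ((¬(a[h + 2] + h ≤ 3*cnt + 9)) → (∀k_1. h ≥ 3*k_1 - 10)) ∧ (a[h + 2] + h ≤ 3*cnt + 9 → 3*a[h + 2] + 2*h ≤ 19)
Before k := cnt - 3*h: ((¬(a[h + 2] + h ≤ 3*cnt + 9)) → (∀k_1. h ≥ 3*k_1 - 10)) ∧ (a[h + 2] + h ≤ 3*cnt + 9 → 3*a[h + 2] + 2*h ≤ 19)
Before assert arr[k + 2] ≠ 2*a[k + 2] + 7 ∨ 2*k + 7 ≥ -3: (arr[k + 2] ≠ 2*a[k + 2] + 7 ∨ 2*k ≥ -10) ∧ ((¬(a[h + 2] + h ≤ 3*cnt + 9)) → (∀k_1. h ≥ 3*k_1 - 10)) ∧ (a[h + 2] + h ≤ 3*cnt + 9 → 3*a[h + 2] + 2*h ≤ 19)
Answer: WP = (arr[k + 2] ≠ 2*a[k + 2] + 7 ∨ 2*k ≥ -10) ∧ ((¬(a[h + 2] + h ≤ 3*cnt + 9)) → (∀k_1. h ≥ 3*k_1 - 10)) ∧ (a[h + 2] + h ≤ 3*cnt + 9 → 3*a[h + 2] + 2*h ≤ 19)


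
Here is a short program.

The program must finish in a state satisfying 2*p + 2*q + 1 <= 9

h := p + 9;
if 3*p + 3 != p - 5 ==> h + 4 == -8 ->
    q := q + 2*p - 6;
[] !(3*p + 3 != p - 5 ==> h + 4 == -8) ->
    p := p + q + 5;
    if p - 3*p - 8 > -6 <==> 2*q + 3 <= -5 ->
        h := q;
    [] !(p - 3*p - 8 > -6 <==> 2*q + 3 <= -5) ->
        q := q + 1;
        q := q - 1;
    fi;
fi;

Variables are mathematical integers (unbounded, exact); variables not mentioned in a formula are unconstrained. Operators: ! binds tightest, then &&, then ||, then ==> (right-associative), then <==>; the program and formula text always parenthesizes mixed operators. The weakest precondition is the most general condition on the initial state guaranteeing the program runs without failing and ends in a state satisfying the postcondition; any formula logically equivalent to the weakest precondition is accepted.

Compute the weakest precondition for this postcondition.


Working backward. After the program, the postcondition 2*p + 2*q + 1 <= 9 must hold; in canonical form it is 2*p + 2*q <= 8.
Then branch requires 6*p + 2*q <= 20; else branch requires ((2*p + 2*q < -12 <==> 2*q <= -8) ==> 2*p + 4*q <= -2) && ((!(2*p + 2*q < -12 <==> 2*q <= -8)) ==> 2*p + 4*q <= -2).
Before the if: ((2*p != -8 ==> h == -12) ==> 6*p + 2*q <= 20) && ((!(2*p != -8 ==> h == -12)) ==> (((2*p + 2*q < -12 <==> 2*q <= -8) ==> 2*p + 4*q <= -2) && ((!(2*p + 2*q < -12 <==> 2*q <= -8)) ==> 2*p + 4*q <= -2)))
Before h := p + 9: ((2*p != -8 ==> p == -21) ==> 6*p + 2*q <= 20) && ((!(2*p != -8 ==> p == -21)) ==> (((2*p + 2*q < -12 <==> 2*q <= -8) ==> 2*p + 4*q <= -2) && ((!(2*p + 2*q < -12 <==> 2*q <= -8)) ==> 2*p + 4*q <= -2)))
Answer: WP = ((2*p != -8 ==> p == -21) ==> 6*p + 2*q <= 20) && ((!(2*p != -8 ==> p == -21)) ==> (((2*p + 2*q < -12 <==> 2*q <= -8) ==> 2*p + 4*q <= -2) && ((!(2*p + 2*q < -12 <==> 2*q <= -8)) ==> 2*p + 4*q <= -2)))


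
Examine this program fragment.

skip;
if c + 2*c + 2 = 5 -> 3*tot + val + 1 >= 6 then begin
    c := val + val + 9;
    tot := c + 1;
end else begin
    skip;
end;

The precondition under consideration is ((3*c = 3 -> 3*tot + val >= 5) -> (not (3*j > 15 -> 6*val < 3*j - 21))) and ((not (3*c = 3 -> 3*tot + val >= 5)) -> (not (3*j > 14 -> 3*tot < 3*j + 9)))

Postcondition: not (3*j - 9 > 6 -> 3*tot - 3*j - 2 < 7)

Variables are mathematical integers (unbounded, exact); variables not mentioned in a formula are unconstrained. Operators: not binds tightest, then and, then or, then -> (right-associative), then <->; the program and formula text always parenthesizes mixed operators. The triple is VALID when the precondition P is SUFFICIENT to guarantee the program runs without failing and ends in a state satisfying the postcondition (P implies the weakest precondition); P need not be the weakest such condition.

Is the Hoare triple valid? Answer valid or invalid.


Working backward. After the program, the postcondition not (3*j - 9 > 6 -> 3*tot - 3*j - 2 < 7) must hold; in canonical form it is not (3*j > 15 -> 3*tot < 3*j + 9).
Then branch requires not (3*j > 15 -> 6*val < 3*j - 21); else branch requires not (3*j > 15 -> 3*tot < 3*j + 9).
Before the if: ((3*c = 3 -> 3*tot + val >= 5) -> (not (3*j > 15 -> 6*val < 3*j - 21))) and ((not (3*c = 3 -> 3*tot + val >= 5)) -> (not (3*j > 15 -> 3*tot < 3*j + 9)))
Before skip: ((3*c = 3 -> 3*tot + val >= 5) -> (not (3*j > 15 -> 6*val < 3*j - 21))) and ((not (3*c = 3 -> 3*tot + val >= 5)) -> (not (3*j > 15 -> 3*tot < 3*j + 9)))
The weakest precondition is ((3*c = 3 -> 3*tot + val >= 5) -> (not (3*j > 15 -> 6*val < 3*j - 21))) and ((not (3*c = 3 -> 3*tot + val >= 5)) -> (not (3*j > 15 -> 3*tot < 3*j + 9))).
Check whether ((3*c = 3 -> 3*tot + val >= 5) -> (not (3*j > 15 -> 6*val < 3*j - 21))) and ((not (3*c = 3 -> 3*tot + val >= 5)) -> (not (3*j > 14 -> 3*tot < 3*j + 9))) implies it.
Countermodel: at the initial state c = 1, j = 5, tot = 8, val = -20, the precondition holds but the weakest precondition fails.
Answer: invalid


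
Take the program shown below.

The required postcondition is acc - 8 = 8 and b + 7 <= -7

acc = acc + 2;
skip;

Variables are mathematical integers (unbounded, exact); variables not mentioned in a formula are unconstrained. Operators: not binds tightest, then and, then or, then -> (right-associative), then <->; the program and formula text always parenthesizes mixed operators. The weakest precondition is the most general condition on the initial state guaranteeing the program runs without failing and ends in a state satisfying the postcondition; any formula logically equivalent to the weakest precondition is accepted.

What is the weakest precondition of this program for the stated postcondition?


Working backward. After the program, the postcondition acc - 8 = 8 and b + 7 <= -7 must hold; in canonical form it is acc = 16 and b <= -14.
Before skip: acc = 16 and b <= -14
Before acc := acc + 2: acc = 14 and b <= -14
Answer: WP = acc = 14 and b <= -14


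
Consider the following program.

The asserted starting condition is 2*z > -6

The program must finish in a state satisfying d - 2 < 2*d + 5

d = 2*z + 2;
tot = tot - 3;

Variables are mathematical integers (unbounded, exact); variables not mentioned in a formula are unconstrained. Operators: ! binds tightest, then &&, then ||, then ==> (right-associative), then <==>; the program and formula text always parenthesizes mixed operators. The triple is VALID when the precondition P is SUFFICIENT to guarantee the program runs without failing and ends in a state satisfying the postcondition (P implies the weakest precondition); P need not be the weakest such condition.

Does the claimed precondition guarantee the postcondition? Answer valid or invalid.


Working backward. After the program, the postcondition d - 2 < 2*d + 5 must hold; in canonical form it is d > -7.
Before tot := tot - 3: d > -7
Before d := 2*z + 2: 2*z > -9
The weakest precondition is 2*z > -9.
Check whether 2*z > -6 implies it.
Every state satisfying the precondition satisfies the weakest precondition: the implication holds.
Answer: valid


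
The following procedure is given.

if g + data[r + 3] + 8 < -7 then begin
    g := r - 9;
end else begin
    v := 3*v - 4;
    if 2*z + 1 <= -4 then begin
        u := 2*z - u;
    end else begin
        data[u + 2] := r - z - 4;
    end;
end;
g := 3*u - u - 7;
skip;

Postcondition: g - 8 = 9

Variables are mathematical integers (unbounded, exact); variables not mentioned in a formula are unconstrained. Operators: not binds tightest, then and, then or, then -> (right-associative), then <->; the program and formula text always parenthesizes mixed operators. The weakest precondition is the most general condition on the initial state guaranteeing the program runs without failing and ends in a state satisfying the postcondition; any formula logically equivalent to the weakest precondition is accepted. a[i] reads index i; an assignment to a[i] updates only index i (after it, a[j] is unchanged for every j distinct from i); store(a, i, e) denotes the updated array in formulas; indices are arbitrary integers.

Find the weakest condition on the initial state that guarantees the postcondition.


Working backward. After the program, the postcondition g - 8 = 9 must hold; in canonical form it is g = 17.
Before skip: g = 17
Before g := 3*u - u - 7: 2*u = 24
Then branch requires 2*u = 24; else branch requires (2*z <= -5 -> 4*z = 2*u + 24) and ((not (2*z <= -5)) -> 2*u = 24).
Before the if: (data[r + 3] + g < -15 -> 2*u = 24) and ((not (data[r + 3] + g < -15)) -> ((2*z <= -5 -> 4*z = 2*u + 24) and ((not (2*z <= -5)) -> 2*u = 24)))
Answer: WP = (data[r + 3] + g < -15 -> 2*u = 24) and ((not (data[r + 3] + g < -15)) -> ((2*z <= -5 -> 4*z = 2*u + 24) and ((not (2*z <= -5)) -> 2*u = 24)))


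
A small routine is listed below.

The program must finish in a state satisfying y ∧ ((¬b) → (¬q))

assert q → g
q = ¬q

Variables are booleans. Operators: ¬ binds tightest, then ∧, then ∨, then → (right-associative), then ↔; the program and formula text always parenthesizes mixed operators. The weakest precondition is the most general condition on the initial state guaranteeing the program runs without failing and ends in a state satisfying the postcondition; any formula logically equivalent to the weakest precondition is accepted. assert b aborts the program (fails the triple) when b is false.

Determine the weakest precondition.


Working backward. After the program, y ∧ ((¬b) → (¬q)) must hold.
Before q := ¬q: y ∧ ((¬b) → q)
Before assert q → g: (q → g) ∧ y ∧ ((¬b) → q)
Answer: WP = (q → g) ∧ y ∧ ((¬b) → q)


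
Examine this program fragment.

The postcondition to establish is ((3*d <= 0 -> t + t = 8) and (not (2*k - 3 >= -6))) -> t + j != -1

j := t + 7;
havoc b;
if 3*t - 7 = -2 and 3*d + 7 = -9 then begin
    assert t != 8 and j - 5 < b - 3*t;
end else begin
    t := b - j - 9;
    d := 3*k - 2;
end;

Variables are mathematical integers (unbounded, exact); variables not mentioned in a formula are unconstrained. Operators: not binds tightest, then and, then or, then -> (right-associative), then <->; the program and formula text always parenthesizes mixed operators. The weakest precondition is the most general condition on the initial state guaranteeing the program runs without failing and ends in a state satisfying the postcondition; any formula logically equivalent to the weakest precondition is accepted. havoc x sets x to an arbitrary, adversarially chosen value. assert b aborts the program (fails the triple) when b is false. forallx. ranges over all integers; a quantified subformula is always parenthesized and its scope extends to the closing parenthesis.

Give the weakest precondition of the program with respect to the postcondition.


Working backward. After the program, the postcondition ((3*d <= 0 -> t + t = 8) and (not (2*k - 3 >= -6))) -> t + j != -1 must hold; in canonical form it is ((3*d <= 0 -> 2*t = 8) and (not (2*k >= -3))) -> j + t != -1.
Then branch requires t != 8 and j + 3*t < b + 5 and (((3*d <= 0 -> 2*t = 8) and (not (2*k >= -3))) -> j + t != -1); else branch requires ((9*k <= 6 -> 2*b = 2*j + 26) and (not (2*k >= -3))) -> b != 8.
Before the if: ((3*t = 5 and 3*d = -16) -> (t != 8 and j + 3*t < b + 5 and (((3*d <= 0 -> 2*t = 8) and (not (2*k >= -3))) -> j + t != -1))) and ((not (3*t = 5 and 3*d = -16)) -> (((9*k <= 6 -> 2*b = 2*j + 26) and (not (2*k >= -3))) -> b != 8))
Before havoc b: forall b_1. (((3*t = 5 and 3*d = -16) -> (t != 8 and j + 3*t < b_1 + 5 and (((3*d <= 0 -> 2*t = 8) and (not (2*k >= -3))) -> j + t != -1))) and ((not (3*t = 5 and 3*d = -16)) -> (((9*k <= 6 -> 2*b_1 = 2*j + 26) and (not (2*k >= -3))) -> b_1 != 8)))
Before j := t + 7: forall b_1. (((3*t = 5 and 3*d = -16) -> (t != 8 and 4*t < b_1 - 2 and (((3*d <= 0 -> 2*t = 8) and (not (2*k >= -3))) -> 2*t != -8))) and ((not (3*t = 5 and 3*d = -16)) -> (((9*k <= 6 -> 2*b_1 = 2*t + 40) and (not (2*k >= -3))) -> b_1 != 8)))
Answer: WP = forall b_1. (((3*t = 5 and 3*d = -16) -> (t != 8 and 4*t < b_1 - 2 and (((3*d <= 0 -> 2*t = 8) and (not (2*k >= -3))) -> 2*t != -8))) and ((not (3*t = 5 and 3*d = -16)) -> (((9*k <= 6 -> 2*b_1 = 2*t + 40) and (not (2*k >= -3))) -> b_1 != 8)))


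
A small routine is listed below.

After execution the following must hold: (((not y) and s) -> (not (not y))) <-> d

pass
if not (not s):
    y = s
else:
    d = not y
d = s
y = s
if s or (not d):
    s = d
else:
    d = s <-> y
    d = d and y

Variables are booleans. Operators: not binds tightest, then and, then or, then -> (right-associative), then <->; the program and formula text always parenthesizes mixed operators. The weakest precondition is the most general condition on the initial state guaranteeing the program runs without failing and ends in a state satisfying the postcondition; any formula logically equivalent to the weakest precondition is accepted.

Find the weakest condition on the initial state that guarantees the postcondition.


Working backward. After the program, the postcondition (((not y) and s) -> (not (not y))) <-> d must hold; in canonical form it is (((not y) and s) -> y) <-> d.
Then branch requires (((not y) and d) -> y) <-> d; else branch requires (((not y) and s) -> y) <-> ((s <-> y) and y).
Before the if: ((s or (not d)) -> ((((not y) and d) -> y) <-> d)) and ((not (s or (not d))) -> ((((not y) and s) -> y) <-> ((s <-> y) and y)))
Before y := s: ((s or (not d)) -> ((((not s) and d) -> s) <-> d)) and ((not (s or (not d))) -> s)
Before d := s: s
Then branch requires s; else branch requires s.
Before the if: (not s) -> s
Before skip: (not s) -> s
Answer: WP = (not s) -> s


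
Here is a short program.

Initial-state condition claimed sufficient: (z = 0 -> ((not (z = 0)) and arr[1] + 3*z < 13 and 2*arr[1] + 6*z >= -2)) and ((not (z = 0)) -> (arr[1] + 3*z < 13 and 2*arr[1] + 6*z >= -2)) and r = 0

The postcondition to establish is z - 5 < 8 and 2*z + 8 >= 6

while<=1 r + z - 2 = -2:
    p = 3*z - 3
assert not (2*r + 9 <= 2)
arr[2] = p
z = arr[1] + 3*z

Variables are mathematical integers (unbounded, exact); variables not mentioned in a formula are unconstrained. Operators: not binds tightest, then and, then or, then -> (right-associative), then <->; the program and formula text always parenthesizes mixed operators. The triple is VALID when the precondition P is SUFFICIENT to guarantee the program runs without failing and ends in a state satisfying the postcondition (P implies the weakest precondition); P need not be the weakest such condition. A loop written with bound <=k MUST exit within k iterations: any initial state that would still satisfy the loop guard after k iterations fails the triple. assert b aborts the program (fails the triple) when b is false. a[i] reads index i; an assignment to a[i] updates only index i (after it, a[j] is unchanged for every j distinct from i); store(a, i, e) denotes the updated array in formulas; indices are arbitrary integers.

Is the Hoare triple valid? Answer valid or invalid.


Working backward. After the program, the postcondition z - 5 < 8 and 2*z + 8 >= 6 must hold; in canonical form it is z < 13 and 2*z >= -2.
Before z := arr[1] + 3*z: arr[1] + 3*z < 13 and 2*arr[1] + 6*z >= -2
Before arr[2] := p: arr[1] + 3*z < 13 and 2*arr[1] + 6*z >= -2
Before assert not (2*r + 9 <= 2): (not (2*r <= -7)) and arr[1] + 3*z < 13 and 2*arr[1] + 6*z >= -2
Before the loop (bound <=1), unroll the exhaustion recursion (WP_0 = exit-now case; WP_j = one more guarded iteration, up to j = 1):
  WP_0: (not (r + z = 0)) and (not (2*r <= -7)) and arr[1] + 3*z < 13 and 2*arr[1] + 6*z >= -2
  WP_1: (r + z = 0 -> ((not (r + z = 0)) and (not (2*r <= -7)) and arr[1] + 3*z < 13 and 2*arr[1] + 6*z >= -2)) and ((not (r + z = 0)) -> ((not (2*r <= -7)) and arr[1] + 3*z < 13 and 2*arr[1] + 6*z >= -2))
So before the loop: (r + z = 0 -> ((not (r + z = 0)) and (not (2*r <= -7)) and arr[1] + 3*z < 13 and 2*arr[1] + 6*z >= -2)) and ((not (r + z = 0)) -> ((not (2*r <= -7)) and arr[1] + 3*z < 13 and 2*arr[1] + 6*z >= -2))
The weakest precondition is (r + z = 0 -> ((not (r + z = 0)) and (not (2*r <= -7)) and arr[1] + 3*z < 13 and 2*arr[1] + 6*z >= -2)) and ((not (r + z = 0)) -> ((not (2*r <= -7)) and arr[1] + 3*z < 13 and 2*arr[1] + 6*z >= -2)).
Check whether (z = 0 -> ((not (z = 0)) and arr[1] + 3*z < 13 and 2*arr[1] + 6*z >= -2)) and ((not (z = 0)) -> (arr[1] + 3*z < 13 and 2*arr[1] + 6*z >= -2)) and r = 0 implies it.
Every state satisfying the precondition satisfies the weakest precondition: the implication holds.
Answer: valid


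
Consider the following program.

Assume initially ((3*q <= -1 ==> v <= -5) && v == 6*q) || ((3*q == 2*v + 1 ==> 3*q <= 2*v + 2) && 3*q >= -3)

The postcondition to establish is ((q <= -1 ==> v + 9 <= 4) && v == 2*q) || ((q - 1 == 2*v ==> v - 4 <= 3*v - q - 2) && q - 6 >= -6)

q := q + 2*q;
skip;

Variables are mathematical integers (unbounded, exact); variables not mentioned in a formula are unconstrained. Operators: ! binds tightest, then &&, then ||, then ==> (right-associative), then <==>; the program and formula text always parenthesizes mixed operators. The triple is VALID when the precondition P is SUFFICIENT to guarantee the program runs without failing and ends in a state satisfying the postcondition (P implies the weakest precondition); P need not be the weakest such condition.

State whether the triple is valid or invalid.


Working backward. After the program, the postcondition ((q <= -1 ==> v + 9 <= 4) && v == 2*q) || ((q - 1 == 2*v ==> v - 4 <= 3*v - q - 2) && q - 6 >= -6) must hold; in canonical form it is ((q <= -1 ==> v <= -5) && v == 2*q) || ((q == 2*v + 1 ==> q <= 2*v + 2) && q >= 0).
Before skip: ((q <= -1 ==> v <= -5) && v == 2*q) || ((q == 2*v + 1 ==> q <= 2*v + 2) && q >= 0)
Before q := q + 2*q: ((3*q <= -1 ==> v <= -5) && v == 6*q) || ((3*q == 2*v + 1 ==> 3*q <= 2*v + 2) && 3*q >= 0)
The weakest precondition is ((3*q <= -1 ==> v <= -5) && v == 6*q) || ((3*q == 2*v + 1 ==> 3*q <= 2*v + 2) && 3*q >= 0).
Check whether ((3*q <= -1 ==> v <= -5) && v == 6*q) || ((3*q == 2*v + 1 ==> 3*q <= 2*v + 2) && 3*q >= -3) implies it.
Countermodel: at the initial state q = -1, v = -3, the precondition holds but the weakest precondition fails.
Answer: invalid


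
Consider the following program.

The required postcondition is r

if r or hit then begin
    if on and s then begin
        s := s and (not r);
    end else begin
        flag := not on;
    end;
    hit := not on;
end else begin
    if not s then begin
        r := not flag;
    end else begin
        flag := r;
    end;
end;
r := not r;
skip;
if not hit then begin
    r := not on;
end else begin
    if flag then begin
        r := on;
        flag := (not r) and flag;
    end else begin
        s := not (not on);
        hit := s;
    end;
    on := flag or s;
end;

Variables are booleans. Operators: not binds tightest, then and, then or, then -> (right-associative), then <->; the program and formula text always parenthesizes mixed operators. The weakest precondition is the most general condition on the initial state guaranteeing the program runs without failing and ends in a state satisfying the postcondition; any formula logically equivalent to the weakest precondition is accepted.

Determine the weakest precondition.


Working backward. After the program, r must hold.
Then branch requires not on; else branch requires (flag -> on) and ((not flag) -> r).
Before the if: ((not hit) -> (not on)) and (hit -> ((flag -> on) and ((not flag) -> r)))
Before skip: ((not hit) -> (not on)) and (hit -> ((flag -> on) and ((not flag) -> r)))
Before r := not r: ((not hit) -> (not on)) and (hit -> ((flag -> on) and ((not flag) -> (not r))))
Then branch requires ((on and s) -> ((on -> (not on)) and ((not on) -> ((flag -> on) and ((not flag) -> (not r)))))) and ((not (on and s)) -> ((on -> (not on)) and ((not on) -> (((not on) -> on) and (on -> (not r)))))); else branch requires ((not s) -> (((not hit) -> (not on)) and (hit -> ((flag -> on) and ((not flag) -> flag))))) and (s -> (((not hit) -> (not on)) and (hit -> (r -> on)))).
Before the if: ((r or hit) -> (((on and s) -> ((on -> (not on)) and ((not on) -> ((flag -> on) and ((not flag) -> (not r)))))) and ((not (on and s)) -> ((on -> (not on)) and ((not on) -> (((not on) -> on) and (on -> (not r)))))))) and ((not (r or hit)) -> (((not s) -> (((not hit) -> (not on)) and (hit -> ((flag -> on) and ((not flag) -> flag))))) and (s -> (((not hit) -> (not on)) and (hit -> (r -> on))))))
Answer: WP = ((r or hit) -> (((on and s) -> ((on -> (not on)) and ((not on) -> ((flag -> on) and ((not flag) -> (not r)))))) and ((not (on and s)) -> ((on -> (not on)) and ((not on) -> (((not on) -> on) and (on -> (not r)))))))) and ((not (r or hit)) -> (((not s) -> (((not hit) -> (not on)) and (hit -> ((flag -> on) and ((not flag) -> flag))))) and (s -> (((not hit) -> (not on)) and (hit -> (r -> on))))))


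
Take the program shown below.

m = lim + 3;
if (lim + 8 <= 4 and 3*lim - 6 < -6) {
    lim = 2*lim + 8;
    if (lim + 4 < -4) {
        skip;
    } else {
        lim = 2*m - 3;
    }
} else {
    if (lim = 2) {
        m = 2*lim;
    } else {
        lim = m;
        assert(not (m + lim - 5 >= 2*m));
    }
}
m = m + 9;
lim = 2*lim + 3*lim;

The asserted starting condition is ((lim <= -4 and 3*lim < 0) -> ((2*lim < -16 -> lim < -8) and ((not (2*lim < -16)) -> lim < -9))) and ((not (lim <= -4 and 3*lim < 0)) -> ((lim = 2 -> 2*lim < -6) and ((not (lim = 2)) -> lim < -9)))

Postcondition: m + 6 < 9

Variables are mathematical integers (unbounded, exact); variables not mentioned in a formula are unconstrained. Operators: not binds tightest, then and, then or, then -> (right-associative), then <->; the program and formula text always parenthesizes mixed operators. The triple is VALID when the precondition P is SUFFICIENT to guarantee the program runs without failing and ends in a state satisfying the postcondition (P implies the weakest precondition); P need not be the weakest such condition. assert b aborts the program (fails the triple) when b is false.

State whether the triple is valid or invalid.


Working backward. After the program, the postcondition m + 6 < 9 must hold; in canonical form it is m < 3.
Before lim := 2*lim + 3*lim: m < 3
Before m := m + 9: m < -6
Then branch requires (2*lim < -16 -> m < -6) and ((not (2*lim < -16)) -> m < -6); else branch requires (lim = 2 -> 2*lim < -6) and ((not (lim = 2)) -> m < -6).
Before the if: ((lim <= -4 and 3*lim < 0) -> ((2*lim < -16 -> m < -6) and ((not (2*lim < -16)) -> m < -6))) and ((not (lim <= -4 and 3*lim < 0)) -> ((lim = 2 -> 2*lim < -6) and ((not (lim = 2)) -> m < -6)))
Before m := lim + 3: ((lim <= -4 and 3*lim < 0) -> ((2*lim < -16 -> lim < -9) and ((not (2*lim < -16)) -> lim < -9))) and ((not (lim <= -4 and 3*lim < 0)) -> ((lim = 2 -> 2*lim < -6) and ((not (lim = 2)) -> lim < -9)))
The weakest precondition is ((lim <= -4 and 3*lim < 0) -> ((2*lim < -16 -> lim < -9) and ((not (2*lim < -16)) -> lim < -9))) and ((not (lim <= -4 and 3*lim < 0)) -> ((lim = 2 -> 2*lim < -6) and ((not (lim = 2)) -> lim < -9))).
Check whether ((lim <= -4 and 3*lim < 0) -> ((2*lim < -16 -> lim < -8) and ((not (2*lim < -16)) -> lim < -9))) and ((not (lim <= -4 and 3*lim < 0)) -> ((lim = 2 -> 2*lim < -6) and ((not (lim = 2)) -> lim < -9))) implies it.
Countermodel: at the initial state lim = -9, the precondition holds but the weakest precondition fails.
Answer: invalid


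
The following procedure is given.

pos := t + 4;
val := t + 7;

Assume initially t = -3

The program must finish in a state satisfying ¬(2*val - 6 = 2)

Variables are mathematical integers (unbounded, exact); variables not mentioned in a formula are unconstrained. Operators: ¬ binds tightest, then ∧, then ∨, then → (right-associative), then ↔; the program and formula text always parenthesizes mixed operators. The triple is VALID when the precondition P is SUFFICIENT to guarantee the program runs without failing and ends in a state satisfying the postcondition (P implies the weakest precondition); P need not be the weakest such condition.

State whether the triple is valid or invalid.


Working backward. After the program, the postcondition ¬(2*val - 6 = 2) must hold; in canonical form it is ¬(2*val = 8).
Before val := t + 7: ¬(2*t = -6)
Before pos := t + 4: ¬(2*t = -6)
The weakest precondition is ¬(2*t = -6).
Check whether t = -3 implies it.
Countermodel: at the initial state t = -3, the precondition holds but the weakest precondition fails.
Answer: invalid


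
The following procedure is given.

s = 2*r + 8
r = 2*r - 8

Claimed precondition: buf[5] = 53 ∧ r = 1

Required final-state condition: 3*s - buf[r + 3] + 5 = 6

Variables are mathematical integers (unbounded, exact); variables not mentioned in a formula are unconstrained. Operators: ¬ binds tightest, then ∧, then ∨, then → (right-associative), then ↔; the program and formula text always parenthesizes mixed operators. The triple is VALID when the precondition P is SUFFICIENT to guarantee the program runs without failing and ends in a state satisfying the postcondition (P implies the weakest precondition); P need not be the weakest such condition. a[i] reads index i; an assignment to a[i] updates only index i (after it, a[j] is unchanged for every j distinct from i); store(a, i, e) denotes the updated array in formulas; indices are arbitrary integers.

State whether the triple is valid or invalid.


Working backward. After the program, the postcondition 3*s - buf[r + 3] + 5 = 6 must hold; in canonical form it is 3*s = buf[r + 3] + 1.
Before r := 2*r - 8: 3*s = buf[2*r - 5] + 1
Before s := 2*r + 8: 6*r = buf[2*r - 5] - 23
The weakest precondition is 6*r = buf[2*r - 5] - 23.
Check whether buf[5] = 53 ∧ r = 1 implies it.
Countermodel: at the initial state buf = {[-3] = 2, [5] = 53, elsewhere 2}, r = 1, the precondition holds but the weakest precondition fails.
Answer: invalid


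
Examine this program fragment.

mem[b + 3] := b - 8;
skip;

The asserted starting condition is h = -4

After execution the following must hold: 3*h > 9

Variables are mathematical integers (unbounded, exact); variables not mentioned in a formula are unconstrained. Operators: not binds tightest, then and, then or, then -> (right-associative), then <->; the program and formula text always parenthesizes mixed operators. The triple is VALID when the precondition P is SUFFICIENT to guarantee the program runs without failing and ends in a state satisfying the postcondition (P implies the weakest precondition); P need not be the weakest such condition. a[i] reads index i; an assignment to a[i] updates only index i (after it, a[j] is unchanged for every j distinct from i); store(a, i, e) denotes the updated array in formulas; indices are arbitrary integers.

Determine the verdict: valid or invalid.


Working backward. After the program, 3*h > 9 must hold.
Before skip: 3*h > 9
Before mem[b + 3] := b - 8: 3*h > 9
The weakest precondition is 3*h > 9.
Check whether h = -4 implies it.
Countermodel: at the initial state h = -4, the precondition holds but the weakest precondition fails.
Answer: invalid


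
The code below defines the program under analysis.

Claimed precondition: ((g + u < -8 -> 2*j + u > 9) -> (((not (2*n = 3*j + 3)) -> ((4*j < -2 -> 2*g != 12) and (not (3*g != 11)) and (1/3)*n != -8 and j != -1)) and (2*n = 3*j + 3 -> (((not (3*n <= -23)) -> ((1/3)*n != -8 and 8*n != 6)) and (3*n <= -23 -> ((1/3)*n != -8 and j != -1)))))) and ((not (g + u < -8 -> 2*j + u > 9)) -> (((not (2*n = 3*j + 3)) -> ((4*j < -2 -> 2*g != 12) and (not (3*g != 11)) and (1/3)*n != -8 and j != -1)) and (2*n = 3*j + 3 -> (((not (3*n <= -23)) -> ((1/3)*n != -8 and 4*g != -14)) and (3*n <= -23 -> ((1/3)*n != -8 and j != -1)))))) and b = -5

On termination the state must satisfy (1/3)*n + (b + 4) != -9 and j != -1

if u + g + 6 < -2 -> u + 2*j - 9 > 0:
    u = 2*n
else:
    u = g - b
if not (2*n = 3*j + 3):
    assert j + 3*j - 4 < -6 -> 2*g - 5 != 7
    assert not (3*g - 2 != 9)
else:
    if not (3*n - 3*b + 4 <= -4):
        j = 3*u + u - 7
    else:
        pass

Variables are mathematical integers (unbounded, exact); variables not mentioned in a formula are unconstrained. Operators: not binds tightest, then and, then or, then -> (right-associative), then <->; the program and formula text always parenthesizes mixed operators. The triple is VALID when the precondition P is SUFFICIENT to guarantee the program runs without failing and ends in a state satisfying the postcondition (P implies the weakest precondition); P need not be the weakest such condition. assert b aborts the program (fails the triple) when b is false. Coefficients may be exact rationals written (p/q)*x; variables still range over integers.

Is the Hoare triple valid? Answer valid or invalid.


Working backward. After the program, the postcondition (1/3)*n + (b + 4) != -9 and j != -1 must hold; in canonical form it is b + (1/3)*n != -13 and j != -1.
Then branch requires (4*j < -2 -> 2*g != 12) and (not (3*g != 11)) and b + (1/3)*n != -13 and j != -1; else branch requires ((not (3*n <= 3*b - 8)) -> (b + (1/3)*n != -13 and 4*u != 6)) and (3*n <= 3*b - 8 -> (b + (1/3)*n != -13 and j != -1)).
Before the if: ((not (2*n = 3*j + 3)) -> ((4*j < -2 -> 2*g != 12) and (not (3*g != 11)) and b + (1/3)*n != -13 and j != -1)) and (2*n = 3*j + 3 -> (((not (3*n <= 3*b - 8)) -> (b + (1/3)*n != -13 and 4*u != 6)) and (3*n <= 3*b - 8 -> (b + (1/3)*n != -13 and j != -1))))
Then branch requires ((not (2*n = 3*j + 3)) -> ((4*j < -2 -> 2*g != 12) and (not (3*g != 11)) and b + (1/3)*n != -13 and j != -1)) and (2*n = 3*j + 3 -> (((not (3*n <= 3*b - 8)) -> (b + (1/3)*n != -13 and 8*n != 6)) and (3*n <= 3*b - 8 -> (b + (1/3)*n != -13 and j != -1)))); else branch requires ((not (2*n = 3*j + 3)) -> ((4*j < -2 -> 2*g != 12) and (not (3*g != 11)) and b + (1/3)*n != -13 and j != -1)) and (2*n = 3*j + 3 -> (((not (3*n <= 3*b - 8)) -> (b + (1/3)*n != -13 and 4*g != 4*b + 6)) and (3*n <= 3*b - 8 -> (b + (1/3)*n != -13 and j != -1)))).
Before the if: ((g + u < -8 -> 2*j + u > 9) -> (((not (2*n = 3*j + 3)) -> ((4*j < -2 -> 2*g != 12) and (not (3*g != 11)) and b + (1/3)*n != -13 and j != -1)) and (2*n = 3*j + 3 -> (((not (3*n <= 3*b - 8)) -> (b + (1/3)*n != -13 and 8*n != 6)) and (3*n <= 3*b - 8 -> (b + (1/3)*n != -13 and j != -1)))))) and ((not (g + u < -8 -> 2*j + u > 9)) -> (((not (2*n = 3*j + 3)) -> ((4*j < -2 -> 2*g != 12) and (not (3*g != 11)) and b + (1/3)*n != -13 and j != -1)) and (2*n = 3*j + 3 -> (((not (3*n <= 3*b - 8)) -> (b + (1/3)*n != -13 and 4*g != 4*b + 6)) and (3*n <= 3*b - 8 -> (b + (1/3)*n != -13 and j != -1))))))
The weakest precondition is ((g + u < -8 -> 2*j + u > 9) -> (((not (2*n = 3*j + 3)) -> ((4*j < -2 -> 2*g != 12) and (not (3*g != 11)) and b + (1/3)*n != -13 and j != -1)) and (2*n = 3*j + 3 -> (((not (3*n <= 3*b - 8)) -> (b + (1/3)*n != -13 and 8*n != 6)) and (3*n <= 3*b - 8 -> (b + (1/3)*n != -13 and j != -1)))))) and ((not (g + u < -8 -> 2*j + u > 9)) -> (((not (2*n = 3*j + 3)) -> ((4*j < -2 -> 2*g != 12) and (not (3*g != 11)) and b + (1/3)*n != -13 and j != -1)) and (2*n = 3*j + 3 -> (((not (3*n <= 3*b - 8)) -> (b + (1/3)*n != -13 and 4*g != 4*b + 6)) and (3*n <= 3*b - 8 -> (b + (1/3)*n != -13 and j != -1)))))).
Check whether ((g + u < -8 -> 2*j + u > 9) -> (((not (2*n = 3*j + 3)) -> ((4*j < -2 -> 2*g != 12) and (not (3*g != 11)) and (1/3)*n != -8 and j != -1)) and (2*n = 3*j + 3 -> (((not (3*n <= -23)) -> ((1/3)*n != -8 and 8*n != 6)) and (3*n <= -23 -> ((1/3)*n != -8 and j != -1)))))) and ((not (g + u < -8 -> 2*j + u > 9)) -> (((not (2*n = 3*j + 3)) -> ((4*j < -2 -> 2*g != 12) and (not (3*g != 11)) and (1/3)*n != -8 and j != -1)) and (2*n = 3*j + 3 -> (((not (3*n <= -23)) -> ((1/3)*n != -8 and 4*g != -14)) and (3*n <= -23 -> ((1/3)*n != -8 and j != -1)))))) and b = -5 implies it.
Every state satisfying the precondition satisfies the weakest precondition: the implication holds.
Answer: valid


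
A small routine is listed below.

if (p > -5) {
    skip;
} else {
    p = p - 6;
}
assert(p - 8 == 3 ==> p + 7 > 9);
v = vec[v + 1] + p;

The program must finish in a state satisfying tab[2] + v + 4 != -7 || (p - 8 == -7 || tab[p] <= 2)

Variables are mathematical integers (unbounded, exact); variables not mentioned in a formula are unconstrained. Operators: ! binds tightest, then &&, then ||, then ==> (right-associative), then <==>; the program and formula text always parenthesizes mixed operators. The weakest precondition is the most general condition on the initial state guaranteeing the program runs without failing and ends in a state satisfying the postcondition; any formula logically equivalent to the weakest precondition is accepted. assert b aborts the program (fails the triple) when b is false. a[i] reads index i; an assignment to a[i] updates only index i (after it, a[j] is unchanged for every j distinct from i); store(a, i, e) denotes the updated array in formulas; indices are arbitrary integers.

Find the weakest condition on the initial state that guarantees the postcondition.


Working backward. After the program, the postcondition tab[2] + v + 4 != -7 || (p - 8 == -7 || tab[p] <= 2) must hold; in canonical form it is tab[2] + v != -11 || p == 1 || tab[p] <= 2.
Before v := vec[v + 1] + p: tab[2] + vec[v + 1] + p != -11 || p == 1 || tab[p] <= 2
Before assert p - 8 == 3 ==> p + 7 > 9: (p == 11 ==> p > 2) && (tab[2] + vec[v + 1] + p != -11 || p == 1 || tab[p] <= 2)
Then branch requires (p == 11 ==> p > 2) && (tab[2] + vec[v + 1] + p != -11 || p == 1 || tab[p] <= 2); else branch requires (p == 17 ==> p > 8) && (tab[2] + vec[v + 1] + p != -5 || p == 7 || tab[p - 6] <= 2).
Before the if: (p > -5 ==> ((p == 11 ==> p > 2) && (tab[2] + vec[v + 1] + p != -11 || p == 1 || tab[p] <= 2))) && ((!(p > -5)) ==> ((p == 17 ==> p > 8) && (tab[2] + vec[v + 1] + p != -5 || p == 7 || tab[p - 6] <= 2)))
Answer: WP = (p > -5 ==> ((p == 11 ==> p > 2) && (tab[2] + vec[v + 1] + p != -11 || p == 1 || tab[p] <= 2))) && ((!(p > -5)) ==> ((p == 17 ==> p > 8) && (tab[2] + vec[v + 1] + p != -5 || p == 7 || tab[p - 6] <= 2)))


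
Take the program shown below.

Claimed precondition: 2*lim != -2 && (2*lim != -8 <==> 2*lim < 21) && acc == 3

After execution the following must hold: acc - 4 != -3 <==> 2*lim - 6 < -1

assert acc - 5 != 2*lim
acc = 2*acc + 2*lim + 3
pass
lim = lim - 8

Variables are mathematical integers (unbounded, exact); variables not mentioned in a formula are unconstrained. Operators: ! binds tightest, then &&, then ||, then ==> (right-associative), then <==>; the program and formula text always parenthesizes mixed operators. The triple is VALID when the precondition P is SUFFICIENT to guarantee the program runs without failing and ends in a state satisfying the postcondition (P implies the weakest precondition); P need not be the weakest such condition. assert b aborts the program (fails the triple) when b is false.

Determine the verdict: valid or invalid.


Working backward. After the program, the postcondition acc - 4 != -3 <==> 2*lim - 6 < -1 must hold; in canonical form it is acc != 1 <==> 2*lim < 5.
Before lim := lim - 8: acc != 1 <==> 2*lim < 21
Before skip: acc != 1 <==> 2*lim < 21
Before acc := 2*acc + 2*lim + 3: 2*acc + 2*lim != -2 <==> 2*lim < 21
Before assert acc - 5 != 2*lim: acc != 2*lim + 5 && (2*acc + 2*lim != -2 <==> 2*lim < 21)
The weakest precondition is acc != 2*lim + 5 && (2*acc + 2*lim != -2 <==> 2*lim < 21).
Check whether 2*lim != -2 && (2*lim != -8 <==> 2*lim < 21) && acc == 3 implies it.
Every state satisfying the precondition satisfies the weakest precondition: the implication holds.
Answer: valid
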